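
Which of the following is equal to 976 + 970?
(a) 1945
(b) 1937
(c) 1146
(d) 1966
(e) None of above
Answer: e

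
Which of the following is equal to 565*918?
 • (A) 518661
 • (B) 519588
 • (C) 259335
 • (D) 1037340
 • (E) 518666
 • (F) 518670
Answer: F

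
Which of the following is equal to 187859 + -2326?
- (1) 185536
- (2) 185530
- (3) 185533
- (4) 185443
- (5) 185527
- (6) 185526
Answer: 3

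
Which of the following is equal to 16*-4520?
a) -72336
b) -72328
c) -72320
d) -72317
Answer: c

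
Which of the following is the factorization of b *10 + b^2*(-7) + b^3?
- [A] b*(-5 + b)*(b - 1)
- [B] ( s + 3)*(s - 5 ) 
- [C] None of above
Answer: C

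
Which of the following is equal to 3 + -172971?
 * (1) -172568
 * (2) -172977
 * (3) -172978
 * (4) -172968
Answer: 4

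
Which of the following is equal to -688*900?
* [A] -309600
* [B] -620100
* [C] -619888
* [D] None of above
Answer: D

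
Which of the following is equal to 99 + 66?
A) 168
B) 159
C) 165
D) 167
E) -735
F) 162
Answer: C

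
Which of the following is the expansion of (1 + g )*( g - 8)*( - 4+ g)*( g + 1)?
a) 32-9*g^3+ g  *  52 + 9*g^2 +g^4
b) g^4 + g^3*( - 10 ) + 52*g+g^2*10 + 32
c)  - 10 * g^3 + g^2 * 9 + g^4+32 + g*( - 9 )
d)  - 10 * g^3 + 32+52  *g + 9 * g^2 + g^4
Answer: d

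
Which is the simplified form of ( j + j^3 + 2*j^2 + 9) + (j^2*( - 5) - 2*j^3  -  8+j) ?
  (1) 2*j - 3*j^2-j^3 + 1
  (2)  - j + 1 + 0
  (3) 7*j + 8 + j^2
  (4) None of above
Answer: 1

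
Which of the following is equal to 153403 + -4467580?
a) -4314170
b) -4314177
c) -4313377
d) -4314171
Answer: b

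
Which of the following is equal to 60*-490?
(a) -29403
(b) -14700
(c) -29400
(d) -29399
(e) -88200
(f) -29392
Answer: c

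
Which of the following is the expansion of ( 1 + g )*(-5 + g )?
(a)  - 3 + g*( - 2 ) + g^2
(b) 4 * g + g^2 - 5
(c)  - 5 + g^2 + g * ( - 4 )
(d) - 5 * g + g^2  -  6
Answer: c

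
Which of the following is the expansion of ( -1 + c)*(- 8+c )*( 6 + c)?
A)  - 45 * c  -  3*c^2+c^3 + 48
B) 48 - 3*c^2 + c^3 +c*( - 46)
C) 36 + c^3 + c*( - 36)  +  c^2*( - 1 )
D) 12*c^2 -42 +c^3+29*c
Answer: B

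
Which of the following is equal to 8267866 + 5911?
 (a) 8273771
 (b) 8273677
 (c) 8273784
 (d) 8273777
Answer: d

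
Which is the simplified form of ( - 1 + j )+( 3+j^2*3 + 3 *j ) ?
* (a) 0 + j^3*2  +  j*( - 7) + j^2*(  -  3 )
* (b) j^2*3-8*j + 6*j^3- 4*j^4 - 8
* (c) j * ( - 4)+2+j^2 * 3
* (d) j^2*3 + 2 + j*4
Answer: d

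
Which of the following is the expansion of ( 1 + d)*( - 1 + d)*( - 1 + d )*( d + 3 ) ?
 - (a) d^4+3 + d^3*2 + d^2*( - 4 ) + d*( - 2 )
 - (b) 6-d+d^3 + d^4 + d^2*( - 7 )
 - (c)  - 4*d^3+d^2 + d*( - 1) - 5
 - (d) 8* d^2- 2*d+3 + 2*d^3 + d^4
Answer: a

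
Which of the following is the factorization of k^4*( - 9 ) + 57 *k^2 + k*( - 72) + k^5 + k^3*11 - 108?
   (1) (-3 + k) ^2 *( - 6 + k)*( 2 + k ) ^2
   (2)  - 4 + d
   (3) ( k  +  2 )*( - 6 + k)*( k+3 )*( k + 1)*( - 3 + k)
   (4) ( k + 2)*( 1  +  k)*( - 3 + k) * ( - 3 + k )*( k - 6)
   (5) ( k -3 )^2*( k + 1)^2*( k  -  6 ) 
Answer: 4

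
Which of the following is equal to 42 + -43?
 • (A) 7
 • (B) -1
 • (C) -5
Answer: B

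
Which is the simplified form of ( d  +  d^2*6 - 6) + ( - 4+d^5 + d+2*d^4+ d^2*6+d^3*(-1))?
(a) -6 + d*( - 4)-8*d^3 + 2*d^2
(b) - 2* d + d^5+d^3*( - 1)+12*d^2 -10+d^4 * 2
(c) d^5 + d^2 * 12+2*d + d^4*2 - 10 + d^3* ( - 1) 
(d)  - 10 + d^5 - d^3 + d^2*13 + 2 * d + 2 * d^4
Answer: c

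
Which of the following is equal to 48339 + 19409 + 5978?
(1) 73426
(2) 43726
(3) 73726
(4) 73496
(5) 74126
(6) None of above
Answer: 3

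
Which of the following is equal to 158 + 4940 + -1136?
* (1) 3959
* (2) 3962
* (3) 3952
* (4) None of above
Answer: 2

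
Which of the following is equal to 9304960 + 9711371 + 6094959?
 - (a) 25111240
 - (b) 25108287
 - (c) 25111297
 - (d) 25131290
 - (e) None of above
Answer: e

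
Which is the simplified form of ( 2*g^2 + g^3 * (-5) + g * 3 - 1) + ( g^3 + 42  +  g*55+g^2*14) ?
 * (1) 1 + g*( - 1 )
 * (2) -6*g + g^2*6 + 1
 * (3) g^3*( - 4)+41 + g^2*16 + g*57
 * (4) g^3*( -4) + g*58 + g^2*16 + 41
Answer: 4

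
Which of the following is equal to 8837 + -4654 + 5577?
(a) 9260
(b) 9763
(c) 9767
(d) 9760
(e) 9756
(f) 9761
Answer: d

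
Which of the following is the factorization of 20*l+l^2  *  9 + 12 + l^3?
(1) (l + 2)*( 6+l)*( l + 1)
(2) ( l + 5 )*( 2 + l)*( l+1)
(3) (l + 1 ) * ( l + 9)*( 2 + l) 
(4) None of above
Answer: 1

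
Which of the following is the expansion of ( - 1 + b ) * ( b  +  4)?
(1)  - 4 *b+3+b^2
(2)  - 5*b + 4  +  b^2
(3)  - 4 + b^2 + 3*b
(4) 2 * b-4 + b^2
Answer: 3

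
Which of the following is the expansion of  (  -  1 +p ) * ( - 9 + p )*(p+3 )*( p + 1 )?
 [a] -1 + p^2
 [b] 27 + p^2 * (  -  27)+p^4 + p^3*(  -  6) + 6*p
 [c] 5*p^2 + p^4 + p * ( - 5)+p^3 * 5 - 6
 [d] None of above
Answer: d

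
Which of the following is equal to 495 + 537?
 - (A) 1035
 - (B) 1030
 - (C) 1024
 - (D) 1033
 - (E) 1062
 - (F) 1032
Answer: F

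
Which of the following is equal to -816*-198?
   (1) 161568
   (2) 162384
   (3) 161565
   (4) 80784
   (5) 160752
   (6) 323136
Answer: 1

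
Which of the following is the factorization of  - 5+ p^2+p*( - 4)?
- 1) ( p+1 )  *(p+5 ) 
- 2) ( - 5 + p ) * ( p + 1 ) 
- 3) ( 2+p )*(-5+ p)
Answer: 2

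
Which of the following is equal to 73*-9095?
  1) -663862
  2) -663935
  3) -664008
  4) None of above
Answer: 2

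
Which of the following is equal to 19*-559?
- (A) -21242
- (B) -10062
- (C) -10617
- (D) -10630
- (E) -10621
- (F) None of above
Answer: E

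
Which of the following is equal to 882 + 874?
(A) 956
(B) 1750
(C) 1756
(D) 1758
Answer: C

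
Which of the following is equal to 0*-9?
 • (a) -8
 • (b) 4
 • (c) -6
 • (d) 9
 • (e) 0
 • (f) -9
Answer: e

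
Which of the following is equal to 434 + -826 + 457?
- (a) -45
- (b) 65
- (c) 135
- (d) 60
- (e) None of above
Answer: b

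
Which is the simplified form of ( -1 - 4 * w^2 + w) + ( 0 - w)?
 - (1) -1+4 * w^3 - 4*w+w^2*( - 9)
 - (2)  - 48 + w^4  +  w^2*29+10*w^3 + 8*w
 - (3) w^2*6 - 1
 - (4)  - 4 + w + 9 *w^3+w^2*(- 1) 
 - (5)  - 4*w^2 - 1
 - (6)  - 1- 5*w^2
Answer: 5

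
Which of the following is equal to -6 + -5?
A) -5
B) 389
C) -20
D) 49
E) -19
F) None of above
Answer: F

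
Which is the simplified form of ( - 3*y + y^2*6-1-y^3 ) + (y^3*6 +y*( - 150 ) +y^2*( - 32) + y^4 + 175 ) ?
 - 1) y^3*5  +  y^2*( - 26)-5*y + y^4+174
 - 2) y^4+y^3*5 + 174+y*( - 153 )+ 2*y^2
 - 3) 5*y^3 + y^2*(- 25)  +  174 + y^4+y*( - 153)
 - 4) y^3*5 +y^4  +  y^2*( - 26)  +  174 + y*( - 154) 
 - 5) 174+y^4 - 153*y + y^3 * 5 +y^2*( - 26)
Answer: 5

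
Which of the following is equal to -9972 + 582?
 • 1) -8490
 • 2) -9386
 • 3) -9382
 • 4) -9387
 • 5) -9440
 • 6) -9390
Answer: 6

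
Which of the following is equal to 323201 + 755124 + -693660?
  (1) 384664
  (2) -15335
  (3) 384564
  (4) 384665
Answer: 4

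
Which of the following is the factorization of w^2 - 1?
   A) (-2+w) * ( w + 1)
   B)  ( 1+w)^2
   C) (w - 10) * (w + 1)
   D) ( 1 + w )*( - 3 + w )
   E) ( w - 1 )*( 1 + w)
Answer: E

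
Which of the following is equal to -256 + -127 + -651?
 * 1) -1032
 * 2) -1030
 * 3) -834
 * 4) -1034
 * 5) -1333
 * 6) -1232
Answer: 4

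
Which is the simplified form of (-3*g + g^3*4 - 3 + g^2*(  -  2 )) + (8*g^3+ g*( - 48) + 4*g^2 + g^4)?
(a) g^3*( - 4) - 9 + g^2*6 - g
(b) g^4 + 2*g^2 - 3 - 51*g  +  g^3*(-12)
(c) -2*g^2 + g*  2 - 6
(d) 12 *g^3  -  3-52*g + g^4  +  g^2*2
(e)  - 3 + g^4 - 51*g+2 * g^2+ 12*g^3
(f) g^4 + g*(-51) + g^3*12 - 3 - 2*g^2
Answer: e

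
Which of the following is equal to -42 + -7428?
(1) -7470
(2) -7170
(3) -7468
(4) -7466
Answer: 1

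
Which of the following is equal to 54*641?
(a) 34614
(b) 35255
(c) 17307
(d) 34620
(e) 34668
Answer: a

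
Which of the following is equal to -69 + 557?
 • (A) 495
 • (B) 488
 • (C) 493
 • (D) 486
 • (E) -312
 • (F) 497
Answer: B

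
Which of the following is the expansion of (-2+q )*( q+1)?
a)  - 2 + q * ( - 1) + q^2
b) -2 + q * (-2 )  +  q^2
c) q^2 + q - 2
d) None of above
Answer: a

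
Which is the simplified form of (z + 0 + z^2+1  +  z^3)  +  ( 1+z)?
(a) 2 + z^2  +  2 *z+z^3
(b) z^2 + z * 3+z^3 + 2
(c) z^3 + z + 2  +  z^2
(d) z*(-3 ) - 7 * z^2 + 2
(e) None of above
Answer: a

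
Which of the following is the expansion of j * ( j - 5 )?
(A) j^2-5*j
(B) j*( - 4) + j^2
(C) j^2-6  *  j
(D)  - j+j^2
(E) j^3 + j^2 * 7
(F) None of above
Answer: A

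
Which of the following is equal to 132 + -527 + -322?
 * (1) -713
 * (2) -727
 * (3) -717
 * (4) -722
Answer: 3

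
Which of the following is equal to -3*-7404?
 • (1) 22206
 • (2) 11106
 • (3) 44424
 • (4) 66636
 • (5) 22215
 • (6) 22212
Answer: 6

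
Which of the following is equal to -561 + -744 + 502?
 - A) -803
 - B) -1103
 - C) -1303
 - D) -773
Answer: A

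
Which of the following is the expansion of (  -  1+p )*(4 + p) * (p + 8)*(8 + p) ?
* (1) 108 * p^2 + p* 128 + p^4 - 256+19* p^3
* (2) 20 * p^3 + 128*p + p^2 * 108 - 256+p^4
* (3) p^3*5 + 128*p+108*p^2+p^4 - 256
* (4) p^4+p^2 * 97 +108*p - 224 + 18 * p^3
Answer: 1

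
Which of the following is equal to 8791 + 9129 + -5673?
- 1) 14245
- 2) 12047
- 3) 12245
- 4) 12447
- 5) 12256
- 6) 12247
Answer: 6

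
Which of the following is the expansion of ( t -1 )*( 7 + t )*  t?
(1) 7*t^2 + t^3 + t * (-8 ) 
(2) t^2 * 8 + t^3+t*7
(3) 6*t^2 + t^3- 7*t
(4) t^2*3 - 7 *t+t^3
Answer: 3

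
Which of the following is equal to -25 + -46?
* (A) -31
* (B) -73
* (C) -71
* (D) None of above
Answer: C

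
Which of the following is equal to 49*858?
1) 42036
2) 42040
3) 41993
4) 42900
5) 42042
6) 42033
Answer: 5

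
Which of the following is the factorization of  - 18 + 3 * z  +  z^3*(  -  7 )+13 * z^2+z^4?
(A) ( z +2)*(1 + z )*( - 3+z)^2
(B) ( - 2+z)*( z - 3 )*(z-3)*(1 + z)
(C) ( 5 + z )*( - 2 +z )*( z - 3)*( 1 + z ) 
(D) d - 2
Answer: B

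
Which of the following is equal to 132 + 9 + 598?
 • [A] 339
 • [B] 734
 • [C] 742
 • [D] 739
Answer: D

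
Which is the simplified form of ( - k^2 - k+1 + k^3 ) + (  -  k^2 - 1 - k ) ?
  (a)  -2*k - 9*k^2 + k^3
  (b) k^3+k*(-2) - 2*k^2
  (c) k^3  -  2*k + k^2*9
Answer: b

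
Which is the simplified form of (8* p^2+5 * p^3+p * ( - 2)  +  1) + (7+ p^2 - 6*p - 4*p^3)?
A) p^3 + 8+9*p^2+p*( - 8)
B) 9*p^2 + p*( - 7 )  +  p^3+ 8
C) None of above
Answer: A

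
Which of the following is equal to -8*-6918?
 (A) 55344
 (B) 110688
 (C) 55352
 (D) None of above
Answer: A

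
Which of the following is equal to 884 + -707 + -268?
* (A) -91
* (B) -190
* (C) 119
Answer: A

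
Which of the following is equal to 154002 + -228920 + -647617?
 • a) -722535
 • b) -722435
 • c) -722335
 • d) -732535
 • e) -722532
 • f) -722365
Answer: a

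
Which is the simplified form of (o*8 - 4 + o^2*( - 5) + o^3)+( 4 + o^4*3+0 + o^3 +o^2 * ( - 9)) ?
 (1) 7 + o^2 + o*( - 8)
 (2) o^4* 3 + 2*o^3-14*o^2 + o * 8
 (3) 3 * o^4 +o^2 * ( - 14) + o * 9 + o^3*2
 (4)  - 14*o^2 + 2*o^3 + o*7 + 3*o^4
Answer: 2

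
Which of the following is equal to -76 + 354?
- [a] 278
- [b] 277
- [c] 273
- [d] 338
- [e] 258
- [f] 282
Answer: a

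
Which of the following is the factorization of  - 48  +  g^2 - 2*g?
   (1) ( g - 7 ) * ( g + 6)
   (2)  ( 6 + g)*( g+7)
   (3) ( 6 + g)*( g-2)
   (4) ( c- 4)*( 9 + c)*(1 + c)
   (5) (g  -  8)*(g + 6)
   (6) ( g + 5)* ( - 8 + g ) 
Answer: 5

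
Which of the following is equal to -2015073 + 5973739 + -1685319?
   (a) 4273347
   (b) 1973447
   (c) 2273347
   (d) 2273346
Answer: c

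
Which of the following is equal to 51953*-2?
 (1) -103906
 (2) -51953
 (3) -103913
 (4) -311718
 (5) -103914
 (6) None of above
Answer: 1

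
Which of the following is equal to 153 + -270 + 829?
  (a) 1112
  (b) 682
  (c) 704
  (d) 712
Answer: d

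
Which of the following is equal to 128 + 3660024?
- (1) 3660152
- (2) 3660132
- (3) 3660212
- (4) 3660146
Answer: 1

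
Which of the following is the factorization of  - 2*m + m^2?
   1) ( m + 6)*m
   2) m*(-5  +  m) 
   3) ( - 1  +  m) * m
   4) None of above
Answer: 4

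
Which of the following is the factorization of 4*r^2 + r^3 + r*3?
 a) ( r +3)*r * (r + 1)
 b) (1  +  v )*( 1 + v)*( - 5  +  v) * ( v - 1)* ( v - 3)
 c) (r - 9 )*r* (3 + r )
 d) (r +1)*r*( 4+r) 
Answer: a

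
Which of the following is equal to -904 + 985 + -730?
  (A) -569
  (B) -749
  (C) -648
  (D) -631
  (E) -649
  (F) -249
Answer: E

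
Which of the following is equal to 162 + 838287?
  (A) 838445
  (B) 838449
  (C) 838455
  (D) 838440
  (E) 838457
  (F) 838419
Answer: B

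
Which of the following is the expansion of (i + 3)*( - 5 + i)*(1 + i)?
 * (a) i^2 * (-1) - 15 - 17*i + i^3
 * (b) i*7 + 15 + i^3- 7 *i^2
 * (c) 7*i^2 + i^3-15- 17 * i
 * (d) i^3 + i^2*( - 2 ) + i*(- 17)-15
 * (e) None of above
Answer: a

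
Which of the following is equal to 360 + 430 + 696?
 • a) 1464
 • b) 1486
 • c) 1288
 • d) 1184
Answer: b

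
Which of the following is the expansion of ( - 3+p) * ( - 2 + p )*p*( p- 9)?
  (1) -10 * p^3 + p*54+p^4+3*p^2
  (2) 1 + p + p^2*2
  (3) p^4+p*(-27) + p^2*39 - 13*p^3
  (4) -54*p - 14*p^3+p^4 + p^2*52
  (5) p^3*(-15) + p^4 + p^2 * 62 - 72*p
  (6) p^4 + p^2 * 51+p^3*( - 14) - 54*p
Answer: 6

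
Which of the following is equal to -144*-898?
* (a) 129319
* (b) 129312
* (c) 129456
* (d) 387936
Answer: b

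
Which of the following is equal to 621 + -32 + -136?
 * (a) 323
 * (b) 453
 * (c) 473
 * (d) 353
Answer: b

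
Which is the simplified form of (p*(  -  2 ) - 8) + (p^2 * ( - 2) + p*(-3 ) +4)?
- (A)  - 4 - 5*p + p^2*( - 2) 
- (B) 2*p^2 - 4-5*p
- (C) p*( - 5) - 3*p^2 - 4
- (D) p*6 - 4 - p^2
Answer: A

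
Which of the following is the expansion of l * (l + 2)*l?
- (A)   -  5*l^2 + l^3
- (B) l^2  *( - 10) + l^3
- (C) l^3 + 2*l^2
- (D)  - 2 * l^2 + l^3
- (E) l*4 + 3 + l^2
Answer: C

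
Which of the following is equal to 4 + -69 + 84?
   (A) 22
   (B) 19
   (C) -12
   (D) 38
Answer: B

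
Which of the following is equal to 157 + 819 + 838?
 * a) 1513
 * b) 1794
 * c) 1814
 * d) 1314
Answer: c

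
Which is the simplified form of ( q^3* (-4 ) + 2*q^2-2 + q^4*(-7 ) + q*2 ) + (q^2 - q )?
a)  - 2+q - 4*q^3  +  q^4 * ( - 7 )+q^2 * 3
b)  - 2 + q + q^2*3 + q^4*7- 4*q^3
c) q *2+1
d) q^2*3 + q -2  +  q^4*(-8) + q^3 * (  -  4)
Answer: a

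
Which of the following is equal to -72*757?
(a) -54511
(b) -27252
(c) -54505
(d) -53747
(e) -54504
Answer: e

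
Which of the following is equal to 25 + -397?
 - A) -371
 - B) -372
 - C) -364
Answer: B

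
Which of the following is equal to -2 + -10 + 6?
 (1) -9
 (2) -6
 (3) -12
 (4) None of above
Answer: 2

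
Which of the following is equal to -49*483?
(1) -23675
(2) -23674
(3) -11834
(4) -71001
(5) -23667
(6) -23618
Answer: 5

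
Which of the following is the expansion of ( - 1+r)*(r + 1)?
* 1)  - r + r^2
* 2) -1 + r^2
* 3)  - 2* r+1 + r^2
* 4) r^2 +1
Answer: 2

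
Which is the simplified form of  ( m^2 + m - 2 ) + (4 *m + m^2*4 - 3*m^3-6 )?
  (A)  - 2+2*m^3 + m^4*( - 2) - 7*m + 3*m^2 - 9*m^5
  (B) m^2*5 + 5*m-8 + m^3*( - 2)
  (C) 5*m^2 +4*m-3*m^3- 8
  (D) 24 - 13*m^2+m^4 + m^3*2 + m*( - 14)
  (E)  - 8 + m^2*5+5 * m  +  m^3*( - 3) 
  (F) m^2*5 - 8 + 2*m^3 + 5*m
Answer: E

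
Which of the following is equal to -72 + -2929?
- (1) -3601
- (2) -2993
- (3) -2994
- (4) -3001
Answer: 4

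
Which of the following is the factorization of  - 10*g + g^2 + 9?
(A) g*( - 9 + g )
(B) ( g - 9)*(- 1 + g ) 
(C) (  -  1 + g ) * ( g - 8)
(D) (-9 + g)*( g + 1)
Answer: B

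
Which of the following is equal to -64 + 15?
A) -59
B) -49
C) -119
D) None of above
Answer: B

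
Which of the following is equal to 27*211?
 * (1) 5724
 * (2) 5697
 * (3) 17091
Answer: 2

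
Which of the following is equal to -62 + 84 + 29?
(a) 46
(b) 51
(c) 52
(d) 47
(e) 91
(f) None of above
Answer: b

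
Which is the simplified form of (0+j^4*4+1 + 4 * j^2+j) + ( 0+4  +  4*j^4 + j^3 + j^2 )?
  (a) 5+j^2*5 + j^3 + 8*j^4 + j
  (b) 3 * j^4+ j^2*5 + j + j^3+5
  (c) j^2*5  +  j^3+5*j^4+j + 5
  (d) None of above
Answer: a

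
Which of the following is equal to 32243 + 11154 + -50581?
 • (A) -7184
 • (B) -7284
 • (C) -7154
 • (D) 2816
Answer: A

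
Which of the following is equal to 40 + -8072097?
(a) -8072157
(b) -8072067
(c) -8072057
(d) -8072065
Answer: c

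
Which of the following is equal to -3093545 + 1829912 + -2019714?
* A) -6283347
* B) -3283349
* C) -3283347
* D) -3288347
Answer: C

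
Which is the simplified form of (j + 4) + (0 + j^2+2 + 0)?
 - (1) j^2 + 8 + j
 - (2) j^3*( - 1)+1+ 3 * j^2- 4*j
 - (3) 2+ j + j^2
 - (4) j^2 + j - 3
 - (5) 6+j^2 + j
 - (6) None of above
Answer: 5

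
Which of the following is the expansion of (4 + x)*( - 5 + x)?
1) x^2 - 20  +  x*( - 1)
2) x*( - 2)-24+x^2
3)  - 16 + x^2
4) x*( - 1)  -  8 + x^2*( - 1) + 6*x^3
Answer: 1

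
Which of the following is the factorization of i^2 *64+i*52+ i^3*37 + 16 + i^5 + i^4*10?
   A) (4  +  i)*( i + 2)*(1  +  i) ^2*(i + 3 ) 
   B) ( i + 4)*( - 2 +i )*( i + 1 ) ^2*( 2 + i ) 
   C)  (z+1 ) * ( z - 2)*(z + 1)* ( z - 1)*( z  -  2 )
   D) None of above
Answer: D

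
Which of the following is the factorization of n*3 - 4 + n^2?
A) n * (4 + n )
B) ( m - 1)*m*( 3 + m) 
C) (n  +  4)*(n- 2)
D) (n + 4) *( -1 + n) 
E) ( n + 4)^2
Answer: D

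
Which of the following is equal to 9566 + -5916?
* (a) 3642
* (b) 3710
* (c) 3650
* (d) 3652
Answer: c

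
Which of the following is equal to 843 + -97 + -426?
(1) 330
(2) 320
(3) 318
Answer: 2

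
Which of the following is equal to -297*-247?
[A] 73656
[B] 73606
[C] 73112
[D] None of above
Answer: D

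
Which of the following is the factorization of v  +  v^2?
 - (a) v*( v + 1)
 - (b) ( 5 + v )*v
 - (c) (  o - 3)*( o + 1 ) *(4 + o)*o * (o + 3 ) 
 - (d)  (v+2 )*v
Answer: a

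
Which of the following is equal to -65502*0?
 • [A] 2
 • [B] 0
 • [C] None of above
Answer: B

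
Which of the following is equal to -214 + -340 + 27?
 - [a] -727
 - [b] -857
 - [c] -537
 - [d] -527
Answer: d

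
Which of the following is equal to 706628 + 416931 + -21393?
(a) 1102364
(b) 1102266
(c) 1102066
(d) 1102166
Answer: d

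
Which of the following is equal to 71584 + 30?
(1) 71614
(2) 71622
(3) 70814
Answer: 1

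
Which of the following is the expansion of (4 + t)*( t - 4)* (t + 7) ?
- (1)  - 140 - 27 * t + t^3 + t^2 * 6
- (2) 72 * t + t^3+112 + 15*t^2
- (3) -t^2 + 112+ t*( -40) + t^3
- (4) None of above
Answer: 4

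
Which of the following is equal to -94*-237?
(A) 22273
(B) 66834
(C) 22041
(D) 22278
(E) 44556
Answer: D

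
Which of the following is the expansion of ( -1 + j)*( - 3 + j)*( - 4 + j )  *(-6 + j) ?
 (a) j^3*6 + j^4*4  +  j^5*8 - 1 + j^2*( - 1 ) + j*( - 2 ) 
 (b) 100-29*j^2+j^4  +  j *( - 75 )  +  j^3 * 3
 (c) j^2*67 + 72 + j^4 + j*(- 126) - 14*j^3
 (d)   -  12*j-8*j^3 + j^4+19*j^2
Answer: c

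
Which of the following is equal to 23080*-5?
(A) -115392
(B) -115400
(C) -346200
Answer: B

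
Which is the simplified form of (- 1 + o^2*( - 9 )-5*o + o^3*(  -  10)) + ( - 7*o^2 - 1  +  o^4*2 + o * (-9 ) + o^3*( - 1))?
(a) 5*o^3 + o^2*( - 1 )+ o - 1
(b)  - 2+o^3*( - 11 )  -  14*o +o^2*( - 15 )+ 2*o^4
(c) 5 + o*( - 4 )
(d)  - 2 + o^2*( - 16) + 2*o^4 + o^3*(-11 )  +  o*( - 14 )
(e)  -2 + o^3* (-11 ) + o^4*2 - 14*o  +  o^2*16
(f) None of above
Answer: d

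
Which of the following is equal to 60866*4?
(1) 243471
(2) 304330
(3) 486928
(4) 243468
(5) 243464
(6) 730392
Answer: 5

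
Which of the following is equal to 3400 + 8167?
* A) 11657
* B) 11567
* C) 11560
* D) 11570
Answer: B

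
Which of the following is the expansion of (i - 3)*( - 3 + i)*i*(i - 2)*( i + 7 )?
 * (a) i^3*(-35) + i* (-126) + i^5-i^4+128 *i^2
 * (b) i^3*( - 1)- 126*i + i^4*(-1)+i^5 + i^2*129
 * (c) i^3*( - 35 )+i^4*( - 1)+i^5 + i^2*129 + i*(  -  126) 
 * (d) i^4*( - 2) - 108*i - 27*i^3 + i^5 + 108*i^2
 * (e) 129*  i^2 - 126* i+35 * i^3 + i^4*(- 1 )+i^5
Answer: c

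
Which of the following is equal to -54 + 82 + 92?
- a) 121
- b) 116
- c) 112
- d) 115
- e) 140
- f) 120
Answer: f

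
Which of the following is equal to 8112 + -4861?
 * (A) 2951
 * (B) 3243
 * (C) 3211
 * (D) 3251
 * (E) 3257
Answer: D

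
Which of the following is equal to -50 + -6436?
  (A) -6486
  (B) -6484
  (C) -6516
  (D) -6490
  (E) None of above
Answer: A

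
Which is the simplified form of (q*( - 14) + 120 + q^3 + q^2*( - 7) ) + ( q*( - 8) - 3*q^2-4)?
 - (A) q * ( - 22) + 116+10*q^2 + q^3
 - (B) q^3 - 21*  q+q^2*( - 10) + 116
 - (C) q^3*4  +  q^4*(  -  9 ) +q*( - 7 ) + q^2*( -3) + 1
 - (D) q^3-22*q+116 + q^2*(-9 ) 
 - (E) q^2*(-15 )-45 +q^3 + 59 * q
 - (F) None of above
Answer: F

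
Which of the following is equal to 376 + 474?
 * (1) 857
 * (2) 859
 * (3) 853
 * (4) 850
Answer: 4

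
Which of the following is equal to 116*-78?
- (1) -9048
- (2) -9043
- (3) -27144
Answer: 1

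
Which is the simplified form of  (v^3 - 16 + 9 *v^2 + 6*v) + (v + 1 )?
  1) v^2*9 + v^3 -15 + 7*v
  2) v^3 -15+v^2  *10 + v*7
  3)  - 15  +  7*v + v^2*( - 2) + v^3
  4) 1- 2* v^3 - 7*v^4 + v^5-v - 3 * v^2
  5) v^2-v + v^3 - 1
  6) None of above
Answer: 1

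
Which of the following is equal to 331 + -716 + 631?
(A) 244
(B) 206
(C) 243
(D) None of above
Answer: D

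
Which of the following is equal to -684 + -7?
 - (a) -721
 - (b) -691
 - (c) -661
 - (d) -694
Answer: b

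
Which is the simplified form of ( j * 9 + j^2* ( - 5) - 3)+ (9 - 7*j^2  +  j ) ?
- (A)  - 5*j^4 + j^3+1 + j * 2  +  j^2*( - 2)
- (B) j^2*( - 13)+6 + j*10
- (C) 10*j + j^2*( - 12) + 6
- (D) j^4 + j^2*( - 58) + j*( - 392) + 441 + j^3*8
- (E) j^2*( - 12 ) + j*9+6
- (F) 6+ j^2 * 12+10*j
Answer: C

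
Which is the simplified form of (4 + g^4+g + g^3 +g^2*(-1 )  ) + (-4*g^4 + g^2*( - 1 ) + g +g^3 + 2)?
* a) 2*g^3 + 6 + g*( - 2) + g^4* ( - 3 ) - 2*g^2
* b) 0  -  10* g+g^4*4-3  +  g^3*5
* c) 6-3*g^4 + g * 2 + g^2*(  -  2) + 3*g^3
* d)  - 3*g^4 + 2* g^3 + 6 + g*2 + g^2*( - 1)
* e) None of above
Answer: e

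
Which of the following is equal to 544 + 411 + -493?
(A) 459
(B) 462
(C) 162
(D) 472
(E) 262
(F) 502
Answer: B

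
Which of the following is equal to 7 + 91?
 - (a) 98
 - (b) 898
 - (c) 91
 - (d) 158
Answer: a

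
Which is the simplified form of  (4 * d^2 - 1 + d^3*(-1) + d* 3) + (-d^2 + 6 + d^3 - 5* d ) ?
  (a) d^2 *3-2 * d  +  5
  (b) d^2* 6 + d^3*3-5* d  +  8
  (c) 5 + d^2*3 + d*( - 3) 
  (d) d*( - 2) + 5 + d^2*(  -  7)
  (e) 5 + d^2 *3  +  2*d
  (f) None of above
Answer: a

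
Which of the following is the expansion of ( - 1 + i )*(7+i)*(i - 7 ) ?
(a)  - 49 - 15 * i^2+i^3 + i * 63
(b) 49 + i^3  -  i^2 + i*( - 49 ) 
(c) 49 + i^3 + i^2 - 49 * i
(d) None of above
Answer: b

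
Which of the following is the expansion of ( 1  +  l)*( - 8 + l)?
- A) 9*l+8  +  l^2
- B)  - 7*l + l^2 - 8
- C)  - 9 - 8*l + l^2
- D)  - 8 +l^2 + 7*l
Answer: B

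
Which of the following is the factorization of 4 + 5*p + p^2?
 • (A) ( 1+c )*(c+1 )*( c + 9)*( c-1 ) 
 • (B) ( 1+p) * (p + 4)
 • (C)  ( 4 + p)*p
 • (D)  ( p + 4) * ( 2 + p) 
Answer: B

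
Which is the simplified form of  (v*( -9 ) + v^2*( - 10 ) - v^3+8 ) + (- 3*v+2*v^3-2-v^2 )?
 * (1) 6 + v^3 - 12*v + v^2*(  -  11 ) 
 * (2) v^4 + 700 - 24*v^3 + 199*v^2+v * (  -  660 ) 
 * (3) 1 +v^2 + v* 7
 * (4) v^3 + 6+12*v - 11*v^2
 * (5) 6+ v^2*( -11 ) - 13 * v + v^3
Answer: 1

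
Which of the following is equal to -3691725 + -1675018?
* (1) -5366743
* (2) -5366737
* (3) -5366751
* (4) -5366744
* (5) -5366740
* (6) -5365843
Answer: 1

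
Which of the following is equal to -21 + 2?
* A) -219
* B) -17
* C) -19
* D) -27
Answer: C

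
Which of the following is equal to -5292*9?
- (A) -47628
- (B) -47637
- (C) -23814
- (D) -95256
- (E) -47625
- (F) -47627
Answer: A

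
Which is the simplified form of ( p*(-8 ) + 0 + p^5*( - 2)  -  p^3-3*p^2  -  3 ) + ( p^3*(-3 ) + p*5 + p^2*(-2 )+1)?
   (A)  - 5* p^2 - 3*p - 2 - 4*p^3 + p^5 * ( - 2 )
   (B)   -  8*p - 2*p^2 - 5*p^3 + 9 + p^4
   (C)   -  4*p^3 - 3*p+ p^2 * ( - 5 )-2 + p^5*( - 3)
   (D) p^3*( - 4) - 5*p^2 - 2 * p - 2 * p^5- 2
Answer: A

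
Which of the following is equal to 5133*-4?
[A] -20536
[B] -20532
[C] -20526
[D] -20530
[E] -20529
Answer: B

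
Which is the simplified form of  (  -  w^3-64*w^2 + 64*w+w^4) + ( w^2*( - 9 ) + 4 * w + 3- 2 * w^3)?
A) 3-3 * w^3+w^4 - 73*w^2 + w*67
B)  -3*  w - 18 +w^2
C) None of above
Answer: C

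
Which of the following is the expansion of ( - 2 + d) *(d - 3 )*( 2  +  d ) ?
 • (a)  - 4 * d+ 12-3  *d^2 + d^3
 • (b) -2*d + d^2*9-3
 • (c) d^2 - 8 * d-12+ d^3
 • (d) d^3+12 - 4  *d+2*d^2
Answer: a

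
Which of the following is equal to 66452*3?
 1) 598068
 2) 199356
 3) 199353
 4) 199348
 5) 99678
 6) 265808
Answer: 2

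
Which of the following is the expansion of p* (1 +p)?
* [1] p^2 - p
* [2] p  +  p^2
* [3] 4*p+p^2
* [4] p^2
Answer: 2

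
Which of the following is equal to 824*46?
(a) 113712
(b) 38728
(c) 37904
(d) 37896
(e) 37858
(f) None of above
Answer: c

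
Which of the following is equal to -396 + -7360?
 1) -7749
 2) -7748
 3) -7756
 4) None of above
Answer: 3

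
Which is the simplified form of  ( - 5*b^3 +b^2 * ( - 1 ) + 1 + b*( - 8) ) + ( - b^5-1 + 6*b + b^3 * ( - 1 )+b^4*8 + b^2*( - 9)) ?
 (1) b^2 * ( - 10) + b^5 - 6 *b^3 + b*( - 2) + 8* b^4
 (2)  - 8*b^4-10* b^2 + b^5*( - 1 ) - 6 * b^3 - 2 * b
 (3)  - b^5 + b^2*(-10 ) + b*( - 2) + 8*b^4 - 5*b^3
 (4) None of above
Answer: 4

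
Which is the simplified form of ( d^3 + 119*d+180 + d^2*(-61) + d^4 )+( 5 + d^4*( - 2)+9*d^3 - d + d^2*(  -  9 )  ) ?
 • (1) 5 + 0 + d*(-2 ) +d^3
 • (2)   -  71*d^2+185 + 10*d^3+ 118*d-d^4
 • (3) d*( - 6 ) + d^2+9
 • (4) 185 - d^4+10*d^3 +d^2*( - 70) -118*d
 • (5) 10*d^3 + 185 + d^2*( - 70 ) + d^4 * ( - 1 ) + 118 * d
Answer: 5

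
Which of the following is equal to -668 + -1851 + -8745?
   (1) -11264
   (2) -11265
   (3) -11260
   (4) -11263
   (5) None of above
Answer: 1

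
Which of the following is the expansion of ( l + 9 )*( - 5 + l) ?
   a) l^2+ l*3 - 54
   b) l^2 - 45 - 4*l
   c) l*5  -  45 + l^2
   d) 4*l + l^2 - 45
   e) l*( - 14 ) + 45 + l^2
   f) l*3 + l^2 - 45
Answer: d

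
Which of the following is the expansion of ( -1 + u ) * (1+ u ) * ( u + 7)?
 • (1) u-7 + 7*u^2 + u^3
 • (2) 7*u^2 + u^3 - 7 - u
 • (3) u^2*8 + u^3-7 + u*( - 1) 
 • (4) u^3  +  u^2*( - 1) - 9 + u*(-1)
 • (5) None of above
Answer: 2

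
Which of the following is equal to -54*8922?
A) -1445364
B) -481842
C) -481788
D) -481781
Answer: C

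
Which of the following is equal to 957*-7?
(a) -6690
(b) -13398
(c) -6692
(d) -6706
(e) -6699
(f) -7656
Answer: e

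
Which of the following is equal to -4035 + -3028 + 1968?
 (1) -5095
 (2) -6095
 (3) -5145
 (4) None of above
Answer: 1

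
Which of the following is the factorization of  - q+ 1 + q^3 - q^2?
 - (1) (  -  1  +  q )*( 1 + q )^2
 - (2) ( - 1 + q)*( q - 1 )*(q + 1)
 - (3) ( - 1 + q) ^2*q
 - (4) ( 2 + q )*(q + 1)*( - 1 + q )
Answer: 2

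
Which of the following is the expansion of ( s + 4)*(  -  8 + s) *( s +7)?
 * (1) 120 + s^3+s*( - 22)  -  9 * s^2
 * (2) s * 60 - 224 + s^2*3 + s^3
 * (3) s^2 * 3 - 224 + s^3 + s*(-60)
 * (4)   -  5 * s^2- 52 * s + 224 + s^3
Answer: 3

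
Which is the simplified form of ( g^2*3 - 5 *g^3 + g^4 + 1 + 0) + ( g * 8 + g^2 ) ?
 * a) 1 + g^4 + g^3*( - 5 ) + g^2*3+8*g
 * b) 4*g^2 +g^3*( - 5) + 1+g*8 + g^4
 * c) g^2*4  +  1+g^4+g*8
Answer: b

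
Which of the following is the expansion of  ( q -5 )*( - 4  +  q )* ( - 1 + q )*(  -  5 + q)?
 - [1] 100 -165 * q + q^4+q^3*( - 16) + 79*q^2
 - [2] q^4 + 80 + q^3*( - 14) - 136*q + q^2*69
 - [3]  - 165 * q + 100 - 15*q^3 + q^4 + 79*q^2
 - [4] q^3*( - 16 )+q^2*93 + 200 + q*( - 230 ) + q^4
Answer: 3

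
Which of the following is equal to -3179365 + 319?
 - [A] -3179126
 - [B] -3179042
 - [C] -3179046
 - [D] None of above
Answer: C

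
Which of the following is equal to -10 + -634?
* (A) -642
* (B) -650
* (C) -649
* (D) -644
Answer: D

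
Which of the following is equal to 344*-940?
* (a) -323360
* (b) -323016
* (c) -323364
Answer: a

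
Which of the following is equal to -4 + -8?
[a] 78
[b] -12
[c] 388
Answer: b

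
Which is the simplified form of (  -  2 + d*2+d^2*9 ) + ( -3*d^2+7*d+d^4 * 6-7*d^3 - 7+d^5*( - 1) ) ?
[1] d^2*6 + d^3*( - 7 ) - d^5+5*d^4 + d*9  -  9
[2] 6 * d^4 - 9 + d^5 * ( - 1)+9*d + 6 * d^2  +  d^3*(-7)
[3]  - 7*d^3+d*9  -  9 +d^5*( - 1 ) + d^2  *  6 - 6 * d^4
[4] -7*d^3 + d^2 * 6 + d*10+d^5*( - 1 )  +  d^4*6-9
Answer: 2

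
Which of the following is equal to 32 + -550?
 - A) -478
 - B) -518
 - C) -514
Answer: B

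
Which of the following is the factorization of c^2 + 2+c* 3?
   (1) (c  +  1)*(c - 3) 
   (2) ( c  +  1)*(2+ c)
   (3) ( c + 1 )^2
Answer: 2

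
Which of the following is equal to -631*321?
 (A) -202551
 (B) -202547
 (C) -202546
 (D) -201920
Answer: A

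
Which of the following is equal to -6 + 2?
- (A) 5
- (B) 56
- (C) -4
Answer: C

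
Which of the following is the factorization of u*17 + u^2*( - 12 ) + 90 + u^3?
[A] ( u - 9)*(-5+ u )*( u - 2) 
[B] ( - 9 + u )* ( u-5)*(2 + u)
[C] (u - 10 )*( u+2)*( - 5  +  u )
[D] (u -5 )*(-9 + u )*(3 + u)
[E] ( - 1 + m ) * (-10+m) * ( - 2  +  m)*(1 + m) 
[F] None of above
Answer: B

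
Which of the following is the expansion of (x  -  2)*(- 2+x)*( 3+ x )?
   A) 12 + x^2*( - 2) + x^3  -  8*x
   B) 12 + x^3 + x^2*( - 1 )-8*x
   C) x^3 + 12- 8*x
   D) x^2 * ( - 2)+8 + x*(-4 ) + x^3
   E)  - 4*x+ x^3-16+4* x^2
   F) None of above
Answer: B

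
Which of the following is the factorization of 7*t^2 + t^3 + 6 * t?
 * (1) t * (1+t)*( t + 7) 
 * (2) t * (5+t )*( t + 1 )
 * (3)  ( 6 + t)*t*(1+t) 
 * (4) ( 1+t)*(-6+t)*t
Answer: 3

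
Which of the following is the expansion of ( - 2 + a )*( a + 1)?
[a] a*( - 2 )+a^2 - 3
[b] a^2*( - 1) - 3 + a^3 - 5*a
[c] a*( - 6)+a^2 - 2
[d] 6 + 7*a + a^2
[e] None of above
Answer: e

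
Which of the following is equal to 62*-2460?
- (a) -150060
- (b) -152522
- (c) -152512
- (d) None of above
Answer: d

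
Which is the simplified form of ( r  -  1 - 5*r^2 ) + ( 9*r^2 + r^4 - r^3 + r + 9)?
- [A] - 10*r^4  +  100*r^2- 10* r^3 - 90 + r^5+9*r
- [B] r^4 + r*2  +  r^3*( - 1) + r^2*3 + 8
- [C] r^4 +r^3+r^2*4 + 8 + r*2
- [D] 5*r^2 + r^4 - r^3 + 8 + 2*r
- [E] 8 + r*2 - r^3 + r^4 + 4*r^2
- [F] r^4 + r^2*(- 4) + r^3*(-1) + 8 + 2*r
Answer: E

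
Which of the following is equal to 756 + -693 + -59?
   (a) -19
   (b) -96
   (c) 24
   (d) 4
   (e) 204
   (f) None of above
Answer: d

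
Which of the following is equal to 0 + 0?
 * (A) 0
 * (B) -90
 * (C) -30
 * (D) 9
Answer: A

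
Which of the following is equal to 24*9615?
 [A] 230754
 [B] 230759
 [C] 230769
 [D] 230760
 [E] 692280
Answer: D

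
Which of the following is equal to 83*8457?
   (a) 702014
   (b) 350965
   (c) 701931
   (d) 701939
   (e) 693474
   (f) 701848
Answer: c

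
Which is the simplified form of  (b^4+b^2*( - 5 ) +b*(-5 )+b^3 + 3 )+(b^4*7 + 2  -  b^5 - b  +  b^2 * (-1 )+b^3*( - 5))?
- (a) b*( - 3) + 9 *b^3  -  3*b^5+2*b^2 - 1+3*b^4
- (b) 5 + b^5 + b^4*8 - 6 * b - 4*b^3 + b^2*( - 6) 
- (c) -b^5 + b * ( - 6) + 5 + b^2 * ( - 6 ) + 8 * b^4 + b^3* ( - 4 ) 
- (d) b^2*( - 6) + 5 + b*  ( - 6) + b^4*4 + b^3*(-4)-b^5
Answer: c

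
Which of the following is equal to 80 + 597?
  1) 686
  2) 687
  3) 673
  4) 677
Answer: 4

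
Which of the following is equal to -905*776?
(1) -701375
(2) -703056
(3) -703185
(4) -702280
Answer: 4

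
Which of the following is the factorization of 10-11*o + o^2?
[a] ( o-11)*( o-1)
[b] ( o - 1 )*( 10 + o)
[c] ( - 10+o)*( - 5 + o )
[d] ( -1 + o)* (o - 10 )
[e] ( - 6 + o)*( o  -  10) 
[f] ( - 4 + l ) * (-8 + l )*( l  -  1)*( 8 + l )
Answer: d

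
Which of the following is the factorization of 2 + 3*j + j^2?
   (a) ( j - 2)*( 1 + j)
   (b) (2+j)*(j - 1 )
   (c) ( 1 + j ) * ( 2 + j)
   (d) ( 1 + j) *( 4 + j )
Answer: c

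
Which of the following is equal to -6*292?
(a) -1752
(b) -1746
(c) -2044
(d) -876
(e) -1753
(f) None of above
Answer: a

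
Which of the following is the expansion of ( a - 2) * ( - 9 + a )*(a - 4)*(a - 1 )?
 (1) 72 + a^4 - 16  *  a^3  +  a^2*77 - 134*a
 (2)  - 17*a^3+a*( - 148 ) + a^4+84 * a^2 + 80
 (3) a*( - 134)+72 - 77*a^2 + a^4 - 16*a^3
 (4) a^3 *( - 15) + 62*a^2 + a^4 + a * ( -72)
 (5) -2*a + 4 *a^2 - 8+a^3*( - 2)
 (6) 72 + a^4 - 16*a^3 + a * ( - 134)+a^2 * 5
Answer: 1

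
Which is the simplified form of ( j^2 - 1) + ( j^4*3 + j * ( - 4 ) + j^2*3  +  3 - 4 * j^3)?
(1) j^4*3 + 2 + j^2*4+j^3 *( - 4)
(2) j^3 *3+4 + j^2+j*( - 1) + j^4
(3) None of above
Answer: 3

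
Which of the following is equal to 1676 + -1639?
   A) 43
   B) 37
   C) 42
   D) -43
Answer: B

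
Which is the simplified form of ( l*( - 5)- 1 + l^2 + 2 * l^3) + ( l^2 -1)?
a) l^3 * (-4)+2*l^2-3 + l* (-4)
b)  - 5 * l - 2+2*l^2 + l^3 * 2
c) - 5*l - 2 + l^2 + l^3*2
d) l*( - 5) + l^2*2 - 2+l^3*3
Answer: b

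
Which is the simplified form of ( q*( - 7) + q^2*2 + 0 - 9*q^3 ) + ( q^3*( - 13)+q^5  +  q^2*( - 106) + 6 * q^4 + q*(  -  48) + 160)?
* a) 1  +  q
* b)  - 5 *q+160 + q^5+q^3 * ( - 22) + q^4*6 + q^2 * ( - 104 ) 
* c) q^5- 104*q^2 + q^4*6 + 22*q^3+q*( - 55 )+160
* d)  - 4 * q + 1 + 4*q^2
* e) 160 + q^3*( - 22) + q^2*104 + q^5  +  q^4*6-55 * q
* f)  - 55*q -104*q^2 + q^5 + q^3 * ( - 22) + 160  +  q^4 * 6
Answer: f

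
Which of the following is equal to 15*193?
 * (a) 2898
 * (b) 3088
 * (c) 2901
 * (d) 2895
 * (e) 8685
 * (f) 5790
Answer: d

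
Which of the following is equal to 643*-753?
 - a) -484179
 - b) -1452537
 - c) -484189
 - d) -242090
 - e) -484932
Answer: a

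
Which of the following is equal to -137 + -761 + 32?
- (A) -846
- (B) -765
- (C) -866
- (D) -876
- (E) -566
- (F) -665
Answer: C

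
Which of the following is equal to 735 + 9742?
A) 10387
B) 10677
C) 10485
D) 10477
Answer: D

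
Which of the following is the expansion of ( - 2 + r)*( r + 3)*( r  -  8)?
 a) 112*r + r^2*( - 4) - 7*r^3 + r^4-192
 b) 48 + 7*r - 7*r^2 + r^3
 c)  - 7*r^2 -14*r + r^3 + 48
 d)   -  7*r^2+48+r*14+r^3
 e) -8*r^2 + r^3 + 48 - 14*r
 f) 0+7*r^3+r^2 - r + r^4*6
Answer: c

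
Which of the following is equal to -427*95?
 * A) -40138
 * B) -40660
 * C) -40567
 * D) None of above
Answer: D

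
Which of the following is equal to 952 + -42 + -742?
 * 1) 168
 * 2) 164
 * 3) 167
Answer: 1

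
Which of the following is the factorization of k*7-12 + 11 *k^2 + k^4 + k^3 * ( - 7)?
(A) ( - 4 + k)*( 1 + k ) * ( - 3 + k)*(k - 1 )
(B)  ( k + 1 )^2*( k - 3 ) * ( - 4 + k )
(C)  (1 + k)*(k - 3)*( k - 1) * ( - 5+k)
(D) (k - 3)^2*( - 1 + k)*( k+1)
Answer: A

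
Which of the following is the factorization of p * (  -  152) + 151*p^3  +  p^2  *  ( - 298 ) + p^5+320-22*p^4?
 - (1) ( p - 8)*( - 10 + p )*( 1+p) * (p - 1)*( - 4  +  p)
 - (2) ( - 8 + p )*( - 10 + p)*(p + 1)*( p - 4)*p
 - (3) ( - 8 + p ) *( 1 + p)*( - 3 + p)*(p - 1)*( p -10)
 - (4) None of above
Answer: 1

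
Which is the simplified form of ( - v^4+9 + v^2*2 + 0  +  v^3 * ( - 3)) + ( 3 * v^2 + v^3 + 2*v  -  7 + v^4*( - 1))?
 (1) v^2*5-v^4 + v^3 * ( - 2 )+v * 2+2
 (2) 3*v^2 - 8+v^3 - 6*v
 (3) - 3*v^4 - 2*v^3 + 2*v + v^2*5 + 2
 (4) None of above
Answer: 4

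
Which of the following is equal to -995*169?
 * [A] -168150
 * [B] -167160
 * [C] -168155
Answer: C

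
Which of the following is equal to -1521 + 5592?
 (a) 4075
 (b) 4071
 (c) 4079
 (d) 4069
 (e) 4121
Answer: b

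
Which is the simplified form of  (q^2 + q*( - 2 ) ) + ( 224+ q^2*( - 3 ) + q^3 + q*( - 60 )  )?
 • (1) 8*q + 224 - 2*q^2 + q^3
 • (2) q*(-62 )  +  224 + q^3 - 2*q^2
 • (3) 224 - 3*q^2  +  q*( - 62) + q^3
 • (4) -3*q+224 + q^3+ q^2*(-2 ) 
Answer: 2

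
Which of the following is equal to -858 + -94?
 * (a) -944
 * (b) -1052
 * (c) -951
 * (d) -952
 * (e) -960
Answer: d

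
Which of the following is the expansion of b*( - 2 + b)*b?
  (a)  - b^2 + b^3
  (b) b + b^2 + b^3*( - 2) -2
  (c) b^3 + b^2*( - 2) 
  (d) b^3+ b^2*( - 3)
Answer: c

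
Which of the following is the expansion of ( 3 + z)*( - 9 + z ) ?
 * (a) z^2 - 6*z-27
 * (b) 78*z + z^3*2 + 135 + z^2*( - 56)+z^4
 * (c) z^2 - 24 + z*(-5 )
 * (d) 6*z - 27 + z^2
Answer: a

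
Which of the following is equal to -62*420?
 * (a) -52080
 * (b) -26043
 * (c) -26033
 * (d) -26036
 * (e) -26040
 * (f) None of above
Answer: e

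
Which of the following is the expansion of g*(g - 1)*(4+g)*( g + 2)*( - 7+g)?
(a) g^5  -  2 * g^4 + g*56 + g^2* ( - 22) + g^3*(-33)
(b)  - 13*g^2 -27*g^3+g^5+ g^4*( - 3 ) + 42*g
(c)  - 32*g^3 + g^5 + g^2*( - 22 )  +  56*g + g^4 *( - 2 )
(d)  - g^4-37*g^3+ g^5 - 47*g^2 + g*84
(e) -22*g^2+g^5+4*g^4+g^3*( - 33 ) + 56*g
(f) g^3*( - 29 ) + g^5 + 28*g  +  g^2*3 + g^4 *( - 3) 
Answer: a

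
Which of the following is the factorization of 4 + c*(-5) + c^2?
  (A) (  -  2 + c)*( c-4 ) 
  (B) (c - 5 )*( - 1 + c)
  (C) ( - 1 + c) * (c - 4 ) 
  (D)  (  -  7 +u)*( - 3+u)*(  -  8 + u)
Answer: C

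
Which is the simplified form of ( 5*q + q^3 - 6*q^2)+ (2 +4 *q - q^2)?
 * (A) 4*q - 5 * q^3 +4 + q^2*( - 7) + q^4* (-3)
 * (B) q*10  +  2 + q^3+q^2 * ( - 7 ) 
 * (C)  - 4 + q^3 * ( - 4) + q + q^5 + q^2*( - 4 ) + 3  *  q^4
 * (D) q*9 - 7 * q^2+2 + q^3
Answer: D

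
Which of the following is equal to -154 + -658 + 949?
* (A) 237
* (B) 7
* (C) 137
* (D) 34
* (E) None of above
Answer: C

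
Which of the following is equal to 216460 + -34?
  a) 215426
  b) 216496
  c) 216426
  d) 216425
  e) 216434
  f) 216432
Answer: c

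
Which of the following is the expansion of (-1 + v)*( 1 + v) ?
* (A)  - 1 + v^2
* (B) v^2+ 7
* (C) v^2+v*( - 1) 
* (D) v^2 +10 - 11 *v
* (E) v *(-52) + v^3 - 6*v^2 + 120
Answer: A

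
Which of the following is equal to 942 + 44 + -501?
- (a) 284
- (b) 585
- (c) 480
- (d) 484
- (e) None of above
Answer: e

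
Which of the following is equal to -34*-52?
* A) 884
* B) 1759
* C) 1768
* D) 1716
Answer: C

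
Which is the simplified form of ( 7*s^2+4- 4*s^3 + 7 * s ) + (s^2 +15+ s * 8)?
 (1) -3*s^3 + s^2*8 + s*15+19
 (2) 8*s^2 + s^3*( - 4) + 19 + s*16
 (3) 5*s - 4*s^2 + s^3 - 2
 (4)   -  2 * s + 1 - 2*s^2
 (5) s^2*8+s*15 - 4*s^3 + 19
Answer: 5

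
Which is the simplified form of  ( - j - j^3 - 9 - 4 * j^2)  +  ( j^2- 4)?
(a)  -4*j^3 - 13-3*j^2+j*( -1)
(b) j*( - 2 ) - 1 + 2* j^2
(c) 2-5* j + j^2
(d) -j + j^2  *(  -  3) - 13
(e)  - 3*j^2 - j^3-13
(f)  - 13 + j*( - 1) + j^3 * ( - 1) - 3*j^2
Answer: f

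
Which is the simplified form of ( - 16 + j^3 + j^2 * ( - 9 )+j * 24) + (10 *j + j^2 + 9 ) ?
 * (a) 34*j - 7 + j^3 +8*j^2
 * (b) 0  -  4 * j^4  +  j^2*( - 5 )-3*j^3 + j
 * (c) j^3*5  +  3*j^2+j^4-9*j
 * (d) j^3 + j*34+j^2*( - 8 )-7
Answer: d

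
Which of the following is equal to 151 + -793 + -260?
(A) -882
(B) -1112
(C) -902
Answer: C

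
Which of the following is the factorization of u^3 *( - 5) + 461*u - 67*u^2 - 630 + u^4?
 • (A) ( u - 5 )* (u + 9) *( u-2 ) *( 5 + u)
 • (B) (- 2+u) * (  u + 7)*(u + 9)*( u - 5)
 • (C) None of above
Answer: C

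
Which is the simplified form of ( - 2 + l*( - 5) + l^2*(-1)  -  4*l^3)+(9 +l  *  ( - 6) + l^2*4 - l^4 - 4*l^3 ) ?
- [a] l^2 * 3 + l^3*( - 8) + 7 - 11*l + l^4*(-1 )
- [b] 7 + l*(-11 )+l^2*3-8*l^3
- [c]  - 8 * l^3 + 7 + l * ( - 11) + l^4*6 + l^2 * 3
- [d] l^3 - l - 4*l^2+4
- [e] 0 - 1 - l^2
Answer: a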